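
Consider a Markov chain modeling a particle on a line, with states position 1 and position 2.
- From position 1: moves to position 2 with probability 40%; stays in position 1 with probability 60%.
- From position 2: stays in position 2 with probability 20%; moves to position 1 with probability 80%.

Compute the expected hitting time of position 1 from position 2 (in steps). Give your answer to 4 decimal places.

Let t(s) be the expected number of steps to first reach position 1 from state s, with t(position 1) = 0. Conditioning on the first step:
t(position 2) = 1 + 0.2·t(position 2)
Solving: t(position 2) = 1.2500.
Expected steps from position 2 to position 1: 1.2500.

1.2500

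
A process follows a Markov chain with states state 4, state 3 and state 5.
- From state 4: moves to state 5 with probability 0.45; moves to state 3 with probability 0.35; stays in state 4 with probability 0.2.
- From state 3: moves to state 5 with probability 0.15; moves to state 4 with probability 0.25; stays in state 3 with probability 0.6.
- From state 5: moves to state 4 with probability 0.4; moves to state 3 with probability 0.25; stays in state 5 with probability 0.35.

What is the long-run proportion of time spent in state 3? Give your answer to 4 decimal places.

Let the stationary distribution be π with π = πP and π_1 + π_2 + π_3 = 1.
π_1 = 0.2·π_1 + 0.25·π_2 + 0.4·π_3
π_2 = 0.35·π_1 + 0.6·π_2 + 0.25·π_3
Solving with the normalization constraint gives π = (0.2799, 0.4277, 0.2925).
So the stationary probability of state 3 is 0.4277.

0.4277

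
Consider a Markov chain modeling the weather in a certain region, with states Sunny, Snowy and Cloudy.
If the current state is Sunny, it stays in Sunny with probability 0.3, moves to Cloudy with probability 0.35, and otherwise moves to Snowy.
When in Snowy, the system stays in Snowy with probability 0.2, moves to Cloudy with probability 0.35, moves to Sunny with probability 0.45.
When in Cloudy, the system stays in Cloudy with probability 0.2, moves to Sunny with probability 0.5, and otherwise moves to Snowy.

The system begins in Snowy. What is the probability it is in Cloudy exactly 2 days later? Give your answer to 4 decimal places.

0.2975

Sum over the intermediate state after 1 day:
P = P(Snowy→Sunny)·P(Sunny→Cloudy) + P(Snowy→Snowy)·P(Snowy→Cloudy) + P(Snowy→Cloudy)·P(Cloudy→Cloudy)
  = 0.45×0.35 + 0.2×0.35 + 0.35×0.2
  = 0.1575 + 0.0700 + 0.0700 = 0.2975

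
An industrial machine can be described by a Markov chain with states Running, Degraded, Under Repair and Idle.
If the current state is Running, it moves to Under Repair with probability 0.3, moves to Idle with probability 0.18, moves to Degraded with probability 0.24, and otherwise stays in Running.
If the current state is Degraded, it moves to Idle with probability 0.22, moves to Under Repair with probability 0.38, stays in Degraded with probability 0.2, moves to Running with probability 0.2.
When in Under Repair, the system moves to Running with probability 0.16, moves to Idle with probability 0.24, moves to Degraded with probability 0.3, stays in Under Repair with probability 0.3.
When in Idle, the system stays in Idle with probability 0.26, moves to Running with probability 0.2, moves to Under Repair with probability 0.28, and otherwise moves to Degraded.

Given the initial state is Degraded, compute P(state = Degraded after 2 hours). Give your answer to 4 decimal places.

0.2592

Propagate the distribution vector 2 hours from Degraded.
After 0 hours: (0.0000, 1.0000, 0.0000, 0.0000)
After 1 hour: (0.2000, 0.2000, 0.3800, 0.2200)
After 2 hours: (0.2008, 0.2592, 0.3116, 0.2284)
P(in Degraded after 2 hours) = 0.2592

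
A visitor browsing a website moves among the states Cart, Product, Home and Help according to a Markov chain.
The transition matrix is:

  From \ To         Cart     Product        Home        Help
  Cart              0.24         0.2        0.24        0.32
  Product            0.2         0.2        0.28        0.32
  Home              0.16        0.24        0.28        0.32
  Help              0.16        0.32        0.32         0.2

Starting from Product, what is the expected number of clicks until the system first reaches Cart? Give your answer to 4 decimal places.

Let t(s) be the expected number of clicks to first reach Cart from state s, with t(Cart) = 0. Conditioning on the first click:
t(Product) = 1 + 0.2·t(Product) + 0.28·t(Home) + 0.32·t(Help)
t(Home) = 1 + 0.24·t(Product) + 0.28·t(Home) + 0.32·t(Help)
t(Help) = 1 + 0.32·t(Product) + 0.32·t(Home) + 0.2·t(Help)
Solving: t(Product) = 5.6525, t(Home) = 5.8786, t(Help) = 5.8624.
Expected clicks from Product to Cart: 5.6525.

5.6525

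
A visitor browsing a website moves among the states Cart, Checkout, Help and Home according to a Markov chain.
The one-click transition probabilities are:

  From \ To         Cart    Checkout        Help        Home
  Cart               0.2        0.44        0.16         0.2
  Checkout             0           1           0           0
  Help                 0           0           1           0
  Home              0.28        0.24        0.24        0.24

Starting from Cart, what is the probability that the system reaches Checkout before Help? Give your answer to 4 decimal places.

0.6928

Let h(s) be the probability of absorption at Checkout starting from transient state s. Then h(Checkout) = 1 and h(Help) = 0. By first-step analysis:
h(Cart) = 0.2·h(Cart) + 0.44·1 + 0.16·0 + 0.2·h(Home)
h(Home) = 0.28·h(Cart) + 0.24·1 + 0.24·0 + 0.24·h(Home)
Solving: h(Cart) = 0.6928, h(Home) = 0.5710.
Starting from Cart, the probability is 0.6928.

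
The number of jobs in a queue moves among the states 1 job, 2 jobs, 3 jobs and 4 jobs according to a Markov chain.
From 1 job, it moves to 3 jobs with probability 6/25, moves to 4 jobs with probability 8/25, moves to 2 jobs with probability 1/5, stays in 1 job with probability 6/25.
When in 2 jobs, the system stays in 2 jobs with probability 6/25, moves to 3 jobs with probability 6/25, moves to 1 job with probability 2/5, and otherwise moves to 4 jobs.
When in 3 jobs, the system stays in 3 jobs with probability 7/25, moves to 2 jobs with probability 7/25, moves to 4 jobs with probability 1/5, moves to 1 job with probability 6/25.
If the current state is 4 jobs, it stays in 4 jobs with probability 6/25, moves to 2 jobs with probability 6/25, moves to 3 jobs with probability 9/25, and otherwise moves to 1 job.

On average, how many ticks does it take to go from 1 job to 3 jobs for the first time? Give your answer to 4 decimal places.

Let t(s) be the expected number of ticks to first reach 3 jobs from state s, with t(3 jobs) = 0. Conditioning on the first tick:
t(1 job) = 1 + 0.24·t(1 job) + 0.2·t(2 jobs) + 0.32·t(4 jobs)
t(2 jobs) = 1 + 0.4·t(1 job) + 0.24·t(2 jobs) + 0.12·t(4 jobs)
t(4 jobs) = 1 + 0.16·t(1 job) + 0.24·t(2 jobs) + 0.24·t(4 jobs)
Solving: t(1 job) = 3.6943, t(2 jobs) = 3.7791, t(4 jobs) = 3.2869.
Expected ticks from 1 job to 3 jobs: 3.6943.

3.6943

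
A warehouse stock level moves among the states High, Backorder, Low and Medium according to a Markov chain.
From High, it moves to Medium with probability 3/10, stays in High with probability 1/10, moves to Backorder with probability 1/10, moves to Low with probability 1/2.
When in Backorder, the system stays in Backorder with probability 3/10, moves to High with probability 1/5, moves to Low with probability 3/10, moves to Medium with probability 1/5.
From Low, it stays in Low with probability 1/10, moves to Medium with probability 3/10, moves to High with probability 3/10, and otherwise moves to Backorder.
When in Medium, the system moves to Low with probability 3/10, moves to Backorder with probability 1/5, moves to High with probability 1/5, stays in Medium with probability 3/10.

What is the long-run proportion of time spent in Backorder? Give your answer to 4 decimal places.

0.2308

Let the stationary distribution be π with π = πP and π_1 + π_2 + π_3 + π_4 = 1.
π_1 = 0.1·π_1 + 0.2·π_2 + 0.3·π_3 + 0.2·π_4
π_2 = 0.1·π_1 + 0.3·π_2 + 0.3·π_3 + 0.2·π_4
π_3 = 0.5·π_1 + 0.3·π_2 + 0.1·π_3 + 0.3·π_4
Solving with the normalization constraint gives π = (0.2077, 0.2308, 0.2846, 0.2769).
So the stationary probability of Backorder is 0.2308.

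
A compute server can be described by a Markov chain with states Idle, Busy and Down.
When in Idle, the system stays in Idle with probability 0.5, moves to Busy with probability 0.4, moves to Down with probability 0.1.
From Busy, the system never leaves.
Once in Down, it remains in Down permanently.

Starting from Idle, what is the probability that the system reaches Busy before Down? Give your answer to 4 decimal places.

Let h(s) be the probability of absorption at Busy starting from transient state s. Then h(Busy) = 1 and h(Down) = 0. By first-step analysis:
h(Idle) = 0.5·h(Idle) + 0.4·1 + 0.1·0
Solving: h(Idle) = 0.8000.
Starting from Idle, the probability is 0.8000.

0.8000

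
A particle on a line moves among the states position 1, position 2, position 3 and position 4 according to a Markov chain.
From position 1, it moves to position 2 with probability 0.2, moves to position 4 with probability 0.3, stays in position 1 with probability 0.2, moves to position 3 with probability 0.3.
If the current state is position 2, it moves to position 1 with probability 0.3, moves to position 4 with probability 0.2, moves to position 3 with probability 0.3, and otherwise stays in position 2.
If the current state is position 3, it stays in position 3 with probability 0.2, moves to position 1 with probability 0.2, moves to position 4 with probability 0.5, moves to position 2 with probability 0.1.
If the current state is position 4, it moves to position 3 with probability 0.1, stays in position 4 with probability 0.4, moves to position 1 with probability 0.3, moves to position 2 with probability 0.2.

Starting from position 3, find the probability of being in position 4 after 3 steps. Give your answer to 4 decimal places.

Propagate the distribution vector 3 steps from position 3.
After 0 steps: (0.0000, 0.0000, 1.0000, 0.0000)
After 1 step: (0.2000, 0.1000, 0.2000, 0.5000)
After 2 steps: (0.2600, 0.1800, 0.1800, 0.3800)
After 3 steps: (0.2560, 0.1820, 0.2060, 0.3560)
P(in position 4 after 3 steps) = 0.3560

0.3560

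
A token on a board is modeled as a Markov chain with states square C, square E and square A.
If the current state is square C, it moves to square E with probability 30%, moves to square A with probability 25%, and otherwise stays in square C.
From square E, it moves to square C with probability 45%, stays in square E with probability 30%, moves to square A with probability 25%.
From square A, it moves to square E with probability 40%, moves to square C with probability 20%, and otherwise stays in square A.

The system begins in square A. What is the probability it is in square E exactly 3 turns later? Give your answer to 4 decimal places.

Propagate the distribution vector 3 turns from square A.
After 0 turns: (0.0000, 0.0000, 1.0000)
After 1 turn: (0.2000, 0.4000, 0.4000)
After 2 turns: (0.3500, 0.3400, 0.3100)
After 3 turns: (0.3725, 0.3310, 0.2965)
P(in square E after 3 turns) = 0.3310

0.3310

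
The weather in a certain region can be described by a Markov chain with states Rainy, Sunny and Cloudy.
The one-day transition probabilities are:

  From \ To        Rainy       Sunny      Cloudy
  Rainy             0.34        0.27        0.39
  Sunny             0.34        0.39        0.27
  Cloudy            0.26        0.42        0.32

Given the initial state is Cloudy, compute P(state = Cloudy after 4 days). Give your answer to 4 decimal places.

0.3239

Propagate the distribution vector 4 days from Cloudy.
After 0 days: (0.0000, 0.0000, 1.0000)
After 1 day: (0.2600, 0.4200, 0.3200)
After 2 days: (0.3144, 0.3684, 0.3172)
After 3 days: (0.3146, 0.3618, 0.3236)
After 4 days: (0.3141, 0.3620, 0.3239)
P(in Cloudy after 4 days) = 0.3239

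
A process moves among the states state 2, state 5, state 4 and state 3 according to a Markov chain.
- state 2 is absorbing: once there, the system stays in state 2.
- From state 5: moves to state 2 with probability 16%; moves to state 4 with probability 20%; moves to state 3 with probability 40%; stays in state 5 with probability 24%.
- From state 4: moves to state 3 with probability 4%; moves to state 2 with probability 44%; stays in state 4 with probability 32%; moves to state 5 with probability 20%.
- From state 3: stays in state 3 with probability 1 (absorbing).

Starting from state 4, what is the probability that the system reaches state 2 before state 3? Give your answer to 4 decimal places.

0.7685

Let h(s) be the probability of absorption at state 2 starting from transient state s. Then h(state 2) = 1 and h(state 3) = 0. By first-step analysis:
h(state 5) = 0.16·1 + 0.24·h(state 5) + 0.2·h(state 4) + 0.4·0
h(state 4) = 0.44·1 + 0.2·h(state 5) + 0.32·h(state 4) + 0.04·0
Solving: h(state 5) = 0.4128, h(state 4) = 0.7685.
Starting from state 4, the probability is 0.7685.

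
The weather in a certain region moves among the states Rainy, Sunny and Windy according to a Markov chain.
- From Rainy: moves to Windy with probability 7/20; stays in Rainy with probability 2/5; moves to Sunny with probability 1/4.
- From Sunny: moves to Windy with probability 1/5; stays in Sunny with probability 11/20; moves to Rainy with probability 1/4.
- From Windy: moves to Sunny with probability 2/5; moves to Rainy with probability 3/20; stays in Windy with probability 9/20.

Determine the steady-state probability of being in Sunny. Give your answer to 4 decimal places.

0.4253

Let the stationary distribution be π with π = πP and π_1 + π_2 + π_3 = 1.
π_1 = 0.4·π_1 + 0.25·π_2 + 0.15·π_3
π_2 = 0.25·π_1 + 0.55·π_2 + 0.4·π_3
Solving with the normalization constraint gives π = (0.2567, 0.4253, 0.3180).
So the stationary probability of Sunny is 0.4253.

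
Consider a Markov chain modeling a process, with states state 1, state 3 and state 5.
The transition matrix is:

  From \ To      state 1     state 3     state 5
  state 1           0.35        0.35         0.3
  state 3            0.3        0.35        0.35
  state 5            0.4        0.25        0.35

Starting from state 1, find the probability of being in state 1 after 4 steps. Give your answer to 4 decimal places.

Propagate the distribution vector 4 steps from state 1.
After 0 steps: (1.0000, 0.0000, 0.0000)
After 1 step: (0.3500, 0.3500, 0.3000)
After 2 steps: (0.3475, 0.3200, 0.3325)
After 3 steps: (0.3506, 0.3168, 0.3326)
After 4 steps: (0.3508, 0.3167, 0.3325)
P(in state 1 after 4 steps) = 0.3508

0.3508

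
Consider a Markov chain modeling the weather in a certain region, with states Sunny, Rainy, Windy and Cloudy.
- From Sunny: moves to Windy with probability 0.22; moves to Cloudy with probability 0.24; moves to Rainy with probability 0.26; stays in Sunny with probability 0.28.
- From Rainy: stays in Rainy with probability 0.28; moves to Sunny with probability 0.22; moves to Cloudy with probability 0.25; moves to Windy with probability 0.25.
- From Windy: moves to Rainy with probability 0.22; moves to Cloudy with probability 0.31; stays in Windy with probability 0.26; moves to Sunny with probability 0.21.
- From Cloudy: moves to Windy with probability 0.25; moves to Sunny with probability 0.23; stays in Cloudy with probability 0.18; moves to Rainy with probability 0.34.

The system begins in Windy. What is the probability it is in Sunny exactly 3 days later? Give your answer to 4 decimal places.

0.2339

Propagate the distribution vector 3 days from Windy.
After 0 days: (0.0000, 0.0000, 1.0000, 0.0000)
After 1 day: (0.2100, 0.2200, 0.2600, 0.3100)
After 2 days: (0.2331, 0.2788, 0.2463, 0.2418)
After 3 days: (0.2339, 0.2751, 0.2455, 0.2455)
P(in Sunny after 3 days) = 0.2339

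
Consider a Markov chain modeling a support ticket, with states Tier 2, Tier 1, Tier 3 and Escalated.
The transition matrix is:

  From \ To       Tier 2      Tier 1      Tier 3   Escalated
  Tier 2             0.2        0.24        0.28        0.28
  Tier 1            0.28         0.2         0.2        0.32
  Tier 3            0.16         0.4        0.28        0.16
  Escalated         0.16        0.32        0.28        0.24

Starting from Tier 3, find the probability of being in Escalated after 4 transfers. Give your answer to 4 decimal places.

0.2506

Propagate the distribution vector 4 transfers from Tier 3.
After 0 transfers: (0.0000, 0.0000, 1.0000, 0.0000)
After 1 transfer: (0.1600, 0.4000, 0.2800, 0.1600)
After 2 transfers: (0.2144, 0.2816, 0.2480, 0.2560)
After 3 transfers: (0.2024, 0.2889, 0.2575, 0.2513)
After 4 transfers: (0.2028, 0.2897, 0.2569, 0.2506)
P(in Escalated after 4 transfers) = 0.2506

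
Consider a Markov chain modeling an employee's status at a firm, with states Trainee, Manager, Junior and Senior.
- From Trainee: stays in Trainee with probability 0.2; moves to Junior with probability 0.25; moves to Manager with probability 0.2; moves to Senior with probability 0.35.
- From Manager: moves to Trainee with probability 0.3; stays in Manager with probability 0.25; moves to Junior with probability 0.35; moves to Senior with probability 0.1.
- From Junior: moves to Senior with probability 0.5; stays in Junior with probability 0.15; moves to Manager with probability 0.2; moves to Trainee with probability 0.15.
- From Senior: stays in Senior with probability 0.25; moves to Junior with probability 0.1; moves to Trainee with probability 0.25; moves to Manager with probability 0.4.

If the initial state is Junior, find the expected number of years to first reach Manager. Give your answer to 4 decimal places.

3.6329

Let t(s) be the expected number of years to first reach Manager from state s, with t(Manager) = 0. Conditioning on the first year:
t(Trainee) = 1 + 0.2·t(Trainee) + 0.25·t(Junior) + 0.35·t(Senior)
t(Junior) = 1 + 0.15·t(Trainee) + 0.15·t(Junior) + 0.5·t(Senior)
t(Senior) = 1 + 0.25·t(Trainee) + 0.1·t(Junior) + 0.25·t(Senior)
Solving: t(Trainee) = 3.7236, t(Junior) = 3.6329, t(Senior) = 3.0589.
Expected years from Junior to Manager: 3.6329.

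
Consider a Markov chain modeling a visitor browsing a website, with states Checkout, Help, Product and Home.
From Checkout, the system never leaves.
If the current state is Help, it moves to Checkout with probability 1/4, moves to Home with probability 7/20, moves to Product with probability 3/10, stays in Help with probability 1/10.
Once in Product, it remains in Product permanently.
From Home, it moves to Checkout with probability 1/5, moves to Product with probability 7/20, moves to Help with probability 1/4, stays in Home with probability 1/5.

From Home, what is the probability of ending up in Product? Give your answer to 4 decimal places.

Let h(s) be the probability of absorption at Product starting from transient state s. Then h(Product) = 1 and h(Checkout) = 0. By first-step analysis:
h(Help) = 0.25·0 + 0.1·h(Help) + 0.3·1 + 0.35·h(Home)
h(Home) = 0.2·0 + 0.25·h(Help) + 0.35·1 + 0.2·h(Home)
Solving: h(Help) = 0.5731, h(Home) = 0.6166.
Starting from Home, the probability is 0.6166.

0.6166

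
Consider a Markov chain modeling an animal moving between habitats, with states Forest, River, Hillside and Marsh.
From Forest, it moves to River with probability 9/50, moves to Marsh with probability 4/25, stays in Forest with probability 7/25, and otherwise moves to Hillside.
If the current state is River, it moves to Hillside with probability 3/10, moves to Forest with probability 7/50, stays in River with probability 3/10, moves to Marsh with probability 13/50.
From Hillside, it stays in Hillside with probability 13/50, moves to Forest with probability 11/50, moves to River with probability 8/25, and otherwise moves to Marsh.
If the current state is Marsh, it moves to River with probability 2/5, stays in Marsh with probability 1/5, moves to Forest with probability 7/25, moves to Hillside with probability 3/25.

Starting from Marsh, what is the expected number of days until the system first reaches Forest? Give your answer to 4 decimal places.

Let t(s) be the expected number of days to first reach Forest from state s, with t(Forest) = 0. Conditioning on the first day:
t(River) = 1 + 0.3·t(River) + 0.3·t(Hillside) + 0.26·t(Marsh)
t(Hillside) = 1 + 0.32·t(River) + 0.26·t(Hillside) + 0.2·t(Marsh)
t(Marsh) = 1 + 0.4·t(River) + 0.12·t(Hillside) + 0.2·t(Marsh)
Solving: t(River) = 5.2017, t(Hillside) = 4.8376, t(Marsh) = 4.5765.
Expected days from Marsh to Forest: 4.5765.

4.5765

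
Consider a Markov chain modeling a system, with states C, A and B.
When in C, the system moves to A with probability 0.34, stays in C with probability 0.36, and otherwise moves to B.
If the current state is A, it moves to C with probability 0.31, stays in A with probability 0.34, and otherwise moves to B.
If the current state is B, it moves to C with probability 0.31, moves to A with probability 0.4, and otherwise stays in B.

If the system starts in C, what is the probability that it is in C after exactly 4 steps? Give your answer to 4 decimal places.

0.3263

Propagate the distribution vector 4 steps from C.
After 0 steps: (1.0000, 0.0000, 0.0000)
After 1 step: (0.3600, 0.3400, 0.3000)
After 2 steps: (0.3280, 0.3580, 0.3140)
After 3 steps: (0.3264, 0.3588, 0.3148)
After 4 steps: (0.3263, 0.3589, 0.3148)
P(in C after 4 steps) = 0.3263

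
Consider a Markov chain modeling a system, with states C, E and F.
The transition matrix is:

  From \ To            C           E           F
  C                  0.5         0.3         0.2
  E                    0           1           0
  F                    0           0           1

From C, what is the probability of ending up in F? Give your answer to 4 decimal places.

Let h(s) be the probability of absorption at F starting from transient state s. Then h(F) = 1 and h(E) = 0. By first-step analysis:
h(C) = 0.5·h(C) + 0.3·0 + 0.2·1
Solving: h(C) = 0.4000.
Starting from C, the probability is 0.4000.

0.4000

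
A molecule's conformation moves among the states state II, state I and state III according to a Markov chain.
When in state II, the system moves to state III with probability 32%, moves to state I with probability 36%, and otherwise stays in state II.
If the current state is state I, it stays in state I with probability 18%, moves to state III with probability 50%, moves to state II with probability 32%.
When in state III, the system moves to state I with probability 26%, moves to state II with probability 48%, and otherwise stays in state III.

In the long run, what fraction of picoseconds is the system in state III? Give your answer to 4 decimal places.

Let the stationary distribution be π with π = πP and π_1 + π_2 + π_3 = 1.
π_1 = 0.32·π_1 + 0.32·π_2 + 0.48·π_3
π_2 = 0.36·π_1 + 0.18·π_2 + 0.26·π_3
Solving with the normalization constraint gives π = (0.3758, 0.2755, 0.3487).
So the stationary probability of state III is 0.3487.

0.3487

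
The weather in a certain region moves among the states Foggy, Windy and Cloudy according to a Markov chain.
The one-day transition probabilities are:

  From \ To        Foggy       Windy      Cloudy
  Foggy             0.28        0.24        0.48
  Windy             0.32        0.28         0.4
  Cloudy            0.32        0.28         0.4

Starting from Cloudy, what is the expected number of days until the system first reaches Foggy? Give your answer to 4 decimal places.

Let t(s) be the expected number of days to first reach Foggy from state s, with t(Foggy) = 0. Conditioning on the first day:
t(Windy) = 1 + 0.28·t(Windy) + 0.4·t(Cloudy)
t(Cloudy) = 1 + 0.28·t(Windy) + 0.4·t(Cloudy)
Solving: t(Windy) = 3.1250, t(Cloudy) = 3.1250.
Expected days from Cloudy to Foggy: 3.1250.

3.1250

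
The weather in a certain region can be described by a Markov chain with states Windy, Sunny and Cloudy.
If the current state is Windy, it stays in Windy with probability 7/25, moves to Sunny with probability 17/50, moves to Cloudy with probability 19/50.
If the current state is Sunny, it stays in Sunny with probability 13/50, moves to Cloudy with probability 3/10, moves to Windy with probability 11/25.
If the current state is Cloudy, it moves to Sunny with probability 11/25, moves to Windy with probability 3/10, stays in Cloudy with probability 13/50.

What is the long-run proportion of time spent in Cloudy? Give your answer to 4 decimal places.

0.3147

Let the stationary distribution be π with π = πP and π_1 + π_2 + π_3 = 1.
π_1 = 0.28·π_1 + 0.44·π_2 + 0.3·π_3
π_2 = 0.34·π_1 + 0.26·π_2 + 0.44·π_3
Solving with the normalization constraint gives π = (0.3413, 0.3440, 0.3147).
So the stationary probability of Cloudy is 0.3147.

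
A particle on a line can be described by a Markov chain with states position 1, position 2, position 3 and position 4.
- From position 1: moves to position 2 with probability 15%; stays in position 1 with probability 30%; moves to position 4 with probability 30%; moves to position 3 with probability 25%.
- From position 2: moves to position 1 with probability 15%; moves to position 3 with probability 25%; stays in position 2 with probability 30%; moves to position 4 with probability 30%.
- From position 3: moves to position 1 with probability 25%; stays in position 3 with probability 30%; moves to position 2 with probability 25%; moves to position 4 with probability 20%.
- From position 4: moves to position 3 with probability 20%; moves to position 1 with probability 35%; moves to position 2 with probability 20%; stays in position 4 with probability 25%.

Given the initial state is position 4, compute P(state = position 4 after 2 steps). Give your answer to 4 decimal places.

Propagate the distribution vector 2 steps from position 4.
After 0 steps: (0.0000, 0.0000, 0.0000, 1.0000)
After 1 step: (0.3500, 0.2000, 0.2000, 0.2500)
After 2 steps: (0.2725, 0.2125, 0.2475, 0.2675)
P(in position 4 after 2 steps) = 0.2675

0.2675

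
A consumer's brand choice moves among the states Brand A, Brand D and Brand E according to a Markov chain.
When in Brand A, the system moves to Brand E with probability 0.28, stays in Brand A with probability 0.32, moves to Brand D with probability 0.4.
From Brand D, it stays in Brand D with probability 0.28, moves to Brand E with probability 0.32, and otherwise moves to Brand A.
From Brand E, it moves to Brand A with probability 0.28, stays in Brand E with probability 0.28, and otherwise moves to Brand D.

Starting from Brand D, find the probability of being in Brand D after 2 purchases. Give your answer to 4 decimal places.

Sum over the intermediate state after 1 purchase:
P = P(Brand D→Brand A)·P(Brand A→Brand D) + P(Brand D→Brand D)·P(Brand D→Brand D) + P(Brand D→Brand E)·P(Brand E→Brand D)
  = 0.4×0.4 + 0.28×0.28 + 0.32×0.44
  = 0.1600 + 0.0784 + 0.1408 = 0.3792

0.3792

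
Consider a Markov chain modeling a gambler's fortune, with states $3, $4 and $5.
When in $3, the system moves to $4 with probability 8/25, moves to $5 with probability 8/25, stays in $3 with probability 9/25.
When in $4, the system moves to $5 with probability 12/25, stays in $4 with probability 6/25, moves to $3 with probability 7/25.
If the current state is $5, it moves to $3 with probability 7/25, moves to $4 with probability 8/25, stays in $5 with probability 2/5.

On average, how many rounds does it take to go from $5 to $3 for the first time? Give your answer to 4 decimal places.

3.5714

Let t(s) be the expected number of rounds to first reach $3 from state s, with t($3) = 0. Conditioning on the first round:
t($4) = 1 + 0.24·t($4) + 0.48·t($5)
t($5) = 1 + 0.32·t($4) + 0.4·t($5)
Solving: t($4) = 3.5714, t($5) = 3.5714.
Expected rounds from $5 to $3: 3.5714.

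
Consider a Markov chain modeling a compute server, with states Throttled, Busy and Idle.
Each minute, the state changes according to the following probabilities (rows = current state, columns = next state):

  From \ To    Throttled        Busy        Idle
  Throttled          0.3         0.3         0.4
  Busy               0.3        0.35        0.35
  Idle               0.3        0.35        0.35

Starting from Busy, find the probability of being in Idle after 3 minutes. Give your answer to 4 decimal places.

Propagate the distribution vector 3 minutes from Busy.
After 0 minutes: (0.0000, 1.0000, 0.0000)
After 1 minute: (0.3000, 0.3500, 0.3500)
After 2 minutes: (0.3000, 0.3350, 0.3650)
After 3 minutes: (0.3000, 0.3350, 0.3650)
P(in Idle after 3 minutes) = 0.3650

0.3650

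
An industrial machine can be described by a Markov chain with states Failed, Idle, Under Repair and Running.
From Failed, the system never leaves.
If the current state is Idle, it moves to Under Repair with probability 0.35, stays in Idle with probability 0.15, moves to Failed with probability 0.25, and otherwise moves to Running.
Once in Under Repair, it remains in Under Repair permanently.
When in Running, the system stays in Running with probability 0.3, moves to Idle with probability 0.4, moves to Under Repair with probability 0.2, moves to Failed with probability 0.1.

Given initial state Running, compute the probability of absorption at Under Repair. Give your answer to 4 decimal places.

Let h(s) be the probability of absorption at Under Repair starting from transient state s. Then h(Under Repair) = 1 and h(Failed) = 0. By first-step analysis:
h(Idle) = 0.25·0 + 0.15·h(Idle) + 0.35·1 + 0.25·h(Running)
h(Running) = 0.1·0 + 0.4·h(Idle) + 0.2·1 + 0.3·h(Running)
Solving: h(Idle) = 0.5960, h(Running) = 0.6263.
Starting from Running, the probability is 0.6263.

0.6263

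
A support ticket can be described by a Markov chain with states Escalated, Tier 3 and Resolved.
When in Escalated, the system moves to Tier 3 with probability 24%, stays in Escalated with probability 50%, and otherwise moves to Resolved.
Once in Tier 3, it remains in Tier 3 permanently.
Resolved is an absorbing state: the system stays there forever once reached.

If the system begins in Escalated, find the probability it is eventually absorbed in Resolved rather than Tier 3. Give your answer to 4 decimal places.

0.5200

Let h(s) be the probability of absorption at Resolved starting from transient state s. Then h(Resolved) = 1 and h(Tier 3) = 0. By first-step analysis:
h(Escalated) = 0.5·h(Escalated) + 0.24·0 + 0.26·1
Solving: h(Escalated) = 0.5200.
Starting from Escalated, the probability is 0.5200.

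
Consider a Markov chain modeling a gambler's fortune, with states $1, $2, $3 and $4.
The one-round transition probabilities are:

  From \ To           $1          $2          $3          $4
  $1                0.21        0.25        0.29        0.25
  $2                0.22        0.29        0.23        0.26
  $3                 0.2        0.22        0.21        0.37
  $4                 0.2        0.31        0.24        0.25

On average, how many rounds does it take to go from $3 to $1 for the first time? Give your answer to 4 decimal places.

Let t(s) be the expected number of rounds to first reach $1 from state s, with t($1) = 0. Conditioning on the first round:
t($2) = 1 + 0.29·t($2) + 0.23·t($3) + 0.26·t($4)
t($3) = 1 + 0.22·t($2) + 0.21·t($3) + 0.37·t($4)
t($4) = 1 + 0.31·t($2) + 0.24·t($3) + 0.25·t($4)
Solving: t($2) = 4.7667, t($3) = 4.8704, t($4) = 4.8621.
Expected rounds from $3 to $1: 4.8704.

4.8704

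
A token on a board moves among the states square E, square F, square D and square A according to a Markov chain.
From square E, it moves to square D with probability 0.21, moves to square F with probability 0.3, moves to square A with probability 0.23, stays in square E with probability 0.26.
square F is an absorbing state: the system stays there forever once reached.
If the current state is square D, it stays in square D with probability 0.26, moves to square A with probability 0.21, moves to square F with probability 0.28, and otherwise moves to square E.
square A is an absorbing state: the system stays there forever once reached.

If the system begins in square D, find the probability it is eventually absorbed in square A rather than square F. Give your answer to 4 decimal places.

Let h(s) be the probability of absorption at square A starting from transient state s. Then h(square A) = 1 and h(square F) = 0. By first-step analysis:
h(square E) = 0.26·h(square E) + 0.3·0 + 0.21·h(square D) + 0.23·1
h(square D) = 0.25·h(square E) + 0.28·0 + 0.26·h(square D) + 0.21·1
Solving: h(square E) = 0.4328, h(square D) = 0.4300.
Starting from square D, the probability is 0.4300.

0.4300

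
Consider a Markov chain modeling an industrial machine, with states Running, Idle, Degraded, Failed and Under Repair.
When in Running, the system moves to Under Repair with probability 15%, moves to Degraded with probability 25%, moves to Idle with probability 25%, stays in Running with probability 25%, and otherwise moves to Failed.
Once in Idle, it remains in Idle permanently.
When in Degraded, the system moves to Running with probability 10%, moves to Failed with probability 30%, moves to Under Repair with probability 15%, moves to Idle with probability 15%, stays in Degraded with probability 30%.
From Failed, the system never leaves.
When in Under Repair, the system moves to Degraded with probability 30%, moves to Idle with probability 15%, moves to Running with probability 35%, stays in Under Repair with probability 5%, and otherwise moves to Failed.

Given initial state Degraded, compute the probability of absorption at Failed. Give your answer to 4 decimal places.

0.5994

Let h(s) be the probability of absorption at Failed starting from transient state s. Then h(Failed) = 1 and h(Idle) = 0. By first-step analysis:
h(Running) = 0.25·h(Running) + 0.25·0 + 0.25·h(Degraded) + 0.1·1 + 0.15·h(Under Repair)
h(Degraded) = 0.1·h(Running) + 0.15·0 + 0.3·h(Degraded) + 0.3·1 + 0.15·h(Under Repair)
h(Under Repair) = 0.35·h(Running) + 0.15·0 + 0.3·h(Degraded) + 0.15·1 + 0.05·h(Under Repair)
Solving: h(Running) = 0.4346, h(Degraded) = 0.5994, h(Under Repair) = 0.5073.
Starting from Degraded, the probability is 0.5994.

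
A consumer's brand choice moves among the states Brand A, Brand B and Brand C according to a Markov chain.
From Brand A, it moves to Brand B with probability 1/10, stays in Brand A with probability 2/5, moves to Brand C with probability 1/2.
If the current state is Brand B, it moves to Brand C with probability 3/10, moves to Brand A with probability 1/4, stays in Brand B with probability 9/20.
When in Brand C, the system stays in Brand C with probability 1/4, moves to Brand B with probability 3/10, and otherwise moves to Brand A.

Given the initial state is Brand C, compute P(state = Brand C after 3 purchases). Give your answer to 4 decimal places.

0.3546

Propagate the distribution vector 3 purchases from Brand C.
After 0 purchases: (0.0000, 0.0000, 1.0000)
After 1 purchase: (0.4500, 0.3000, 0.2500)
After 2 purchases: (0.3675, 0.2550, 0.3775)
After 3 purchases: (0.3806, 0.2648, 0.3546)
P(in Brand C after 3 purchases) = 0.3546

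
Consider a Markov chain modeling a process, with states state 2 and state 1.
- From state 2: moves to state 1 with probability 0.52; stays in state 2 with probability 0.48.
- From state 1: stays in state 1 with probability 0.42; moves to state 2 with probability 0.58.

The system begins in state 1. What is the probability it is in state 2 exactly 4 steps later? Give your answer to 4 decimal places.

Propagate the distribution vector 4 steps from state 1.
After 0 steps: (0.0000, 1.0000)
After 1 step: (0.5800, 0.4200)
After 2 steps: (0.5220, 0.4780)
After 3 steps: (0.5278, 0.4722)
After 4 steps: (0.5272, 0.4728)
P(in state 2 after 4 steps) = 0.5272

0.5272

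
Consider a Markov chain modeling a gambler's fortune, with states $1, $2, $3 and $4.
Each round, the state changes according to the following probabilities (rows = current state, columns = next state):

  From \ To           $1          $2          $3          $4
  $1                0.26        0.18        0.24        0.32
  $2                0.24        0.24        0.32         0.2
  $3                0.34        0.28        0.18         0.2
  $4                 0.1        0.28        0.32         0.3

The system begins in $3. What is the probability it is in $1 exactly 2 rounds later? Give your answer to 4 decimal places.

Propagate the distribution vector 2 rounds from $3.
After 0 rounds: (0.0000, 0.0000, 1.0000, 0.0000)
After 1 round: (0.3400, 0.2800, 0.1800, 0.2000)
After 2 rounds: (0.2368, 0.2348, 0.2676, 0.2608)
P(in $1 after 2 rounds) = 0.2368

0.2368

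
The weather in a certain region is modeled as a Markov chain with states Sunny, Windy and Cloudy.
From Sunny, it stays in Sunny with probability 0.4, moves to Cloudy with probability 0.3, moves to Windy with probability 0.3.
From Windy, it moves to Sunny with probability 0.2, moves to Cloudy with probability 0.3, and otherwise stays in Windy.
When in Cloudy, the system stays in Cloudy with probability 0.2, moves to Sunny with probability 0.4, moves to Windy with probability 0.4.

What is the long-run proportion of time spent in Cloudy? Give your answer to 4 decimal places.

Let the stationary distribution be π with π = πP and π_1 + π_2 + π_3 = 1.
π_1 = 0.4·π_1 + 0.2·π_2 + 0.4·π_3
π_2 = 0.3·π_1 + 0.5·π_2 + 0.4·π_3
Solving with the normalization constraint gives π = (0.3182, 0.4091, 0.2727).
So the stationary probability of Cloudy is 0.2727.

0.2727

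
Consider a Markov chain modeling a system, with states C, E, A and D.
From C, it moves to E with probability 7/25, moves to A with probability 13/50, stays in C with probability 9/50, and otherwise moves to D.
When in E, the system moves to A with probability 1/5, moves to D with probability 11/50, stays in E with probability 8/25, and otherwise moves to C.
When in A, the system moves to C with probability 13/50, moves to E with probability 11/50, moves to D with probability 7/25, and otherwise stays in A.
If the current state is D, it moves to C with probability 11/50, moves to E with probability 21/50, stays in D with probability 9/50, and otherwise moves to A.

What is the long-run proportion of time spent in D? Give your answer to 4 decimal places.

0.2375

Let the stationary distribution be π with π = πP and π_1 + π_2 + π_3 + π_4 = 1.
π_1 = 0.18·π_1 + 0.26·π_2 + 0.26·π_3 + 0.22·π_4
π_2 = 0.28·π_1 + 0.32·π_2 + 0.22·π_3 + 0.42·π_4
π_3 = 0.26·π_1 + 0.2·π_2 + 0.24·π_3 + 0.18·π_4
Solving with the normalization constraint gives π = (0.2319, 0.3127, 0.2179, 0.2375).
So the stationary probability of D is 0.2375.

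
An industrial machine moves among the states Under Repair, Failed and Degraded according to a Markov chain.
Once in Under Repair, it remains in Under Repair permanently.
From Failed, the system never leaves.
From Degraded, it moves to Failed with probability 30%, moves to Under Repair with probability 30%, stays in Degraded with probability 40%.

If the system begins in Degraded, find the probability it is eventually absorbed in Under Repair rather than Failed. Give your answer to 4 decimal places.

Let h(s) be the probability of absorption at Under Repair starting from transient state s. Then h(Under Repair) = 1 and h(Failed) = 0. By first-step analysis:
h(Degraded) = 0.3·1 + 0.3·0 + 0.4·h(Degraded)
Solving: h(Degraded) = 0.5000.
Starting from Degraded, the probability is 0.5000.

0.5000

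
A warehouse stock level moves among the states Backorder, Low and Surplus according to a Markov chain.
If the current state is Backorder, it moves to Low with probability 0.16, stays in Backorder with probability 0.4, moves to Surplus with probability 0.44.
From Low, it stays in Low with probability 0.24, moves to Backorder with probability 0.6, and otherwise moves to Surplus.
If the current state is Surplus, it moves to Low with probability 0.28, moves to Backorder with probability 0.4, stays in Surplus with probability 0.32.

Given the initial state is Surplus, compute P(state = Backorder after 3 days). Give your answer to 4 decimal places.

0.4442

Propagate the distribution vector 3 days from Surplus.
After 0 days: (0.0000, 0.0000, 1.0000)
After 1 day: (0.4000, 0.2800, 0.3200)
After 2 days: (0.4560, 0.2208, 0.3232)
After 3 days: (0.4442, 0.2164, 0.3394)
P(in Backorder after 3 days) = 0.4442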